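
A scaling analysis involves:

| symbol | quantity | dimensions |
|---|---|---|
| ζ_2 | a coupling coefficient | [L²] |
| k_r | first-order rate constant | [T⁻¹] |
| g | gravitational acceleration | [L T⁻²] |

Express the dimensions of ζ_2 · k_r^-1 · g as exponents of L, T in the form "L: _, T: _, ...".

Collect each base-dimension exponent across the product:
  L: (2) − (0) + (1) = 3
  T: (0) − (-1) + (-2) = -1
So the dimensions are [L³ T⁻¹].

L: 3, T: -1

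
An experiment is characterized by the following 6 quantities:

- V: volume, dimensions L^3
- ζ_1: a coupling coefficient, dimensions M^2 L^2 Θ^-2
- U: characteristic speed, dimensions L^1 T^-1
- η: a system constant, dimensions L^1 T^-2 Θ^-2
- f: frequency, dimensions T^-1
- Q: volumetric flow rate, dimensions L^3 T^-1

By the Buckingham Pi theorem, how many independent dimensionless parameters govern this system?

2

There are 6 variables and 4 base dimensions (M, L, T, Θ).
The dimension matrix has rank 4.
Independent dimensionless groups: 6 − 4 = 2.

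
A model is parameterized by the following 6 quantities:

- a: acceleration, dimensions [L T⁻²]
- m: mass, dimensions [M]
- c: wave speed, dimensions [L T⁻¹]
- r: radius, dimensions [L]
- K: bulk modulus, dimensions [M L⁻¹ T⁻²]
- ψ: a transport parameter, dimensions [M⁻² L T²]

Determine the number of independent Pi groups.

There are 6 variables and 3 base dimensions (M, L, T).
The dimension matrix has rank 3.
Independent dimensionless groups: 6 − 3 = 3.

3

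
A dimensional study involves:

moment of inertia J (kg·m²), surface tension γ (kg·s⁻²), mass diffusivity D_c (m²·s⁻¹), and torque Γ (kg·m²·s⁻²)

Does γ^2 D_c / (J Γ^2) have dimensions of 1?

Sum the exponent of each base dimension across the product:
  M: −[J]_M + 2·[γ]_M + [D_c]_M − 2·[Γ]_M = −(1) + 2·(1) + (0) − 2·(1) = -1
  L: −[J]_L + 2·[γ]_L + [D_c]_L − 2·[Γ]_L = −(2) + 2·(0) + (2) − 2·(2) = -4
  T: −[J]_T + 2·[γ]_T + [D_c]_T − 2·[Γ]_T = −(0) + 2·(-2) + (-1) − 2·(-2) = -1
Net dimensions [M⁻¹ L⁻⁴ T⁻¹] ≠ [1] — not dimensionless.

no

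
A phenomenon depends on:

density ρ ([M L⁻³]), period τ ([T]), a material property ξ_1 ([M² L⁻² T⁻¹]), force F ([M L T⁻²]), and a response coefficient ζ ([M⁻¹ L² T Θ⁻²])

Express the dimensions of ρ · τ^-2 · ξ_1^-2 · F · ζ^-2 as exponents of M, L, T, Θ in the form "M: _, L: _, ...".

M: 0, L: -2, T: -4, Θ: 4

Collect each base-dimension exponent across the product:
  M: (1) − 2·(0) − 2·(2) + (1) − 2·(-1) = 0
  L: (-3) − 2·(0) − 2·(-2) + (1) − 2·(2) = -2
  T: (0) − 2·(1) − 2·(-1) + (-2) − 2·(1) = -4
  Θ: (0) − 2·(0) − 2·(0) + (0) − 2·(-2) = 4
So the dimensions are [L⁻² T⁻⁴ Θ⁴].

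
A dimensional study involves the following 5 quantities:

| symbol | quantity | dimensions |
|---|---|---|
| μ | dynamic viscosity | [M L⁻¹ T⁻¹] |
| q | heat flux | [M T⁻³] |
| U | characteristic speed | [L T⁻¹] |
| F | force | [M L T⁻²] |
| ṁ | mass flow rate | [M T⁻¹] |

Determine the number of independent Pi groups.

There are 5 variables and 3 base dimensions (M, L, T).
The dimension matrix has rank 3.
Independent dimensionless groups: 5 − 3 = 2.

2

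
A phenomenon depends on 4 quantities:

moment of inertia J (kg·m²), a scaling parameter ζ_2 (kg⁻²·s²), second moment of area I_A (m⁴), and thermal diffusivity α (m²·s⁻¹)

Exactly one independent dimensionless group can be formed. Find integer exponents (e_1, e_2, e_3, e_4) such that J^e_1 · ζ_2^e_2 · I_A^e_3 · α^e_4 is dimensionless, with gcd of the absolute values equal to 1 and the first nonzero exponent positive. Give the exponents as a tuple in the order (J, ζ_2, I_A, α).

(2, 1, -2, 2)

M: e_1·(1) + e_2·(-2) + e_3·(0) + e_4·(0) = 0
L: e_1·(2) + e_2·(0) + e_3·(4) + e_4·(2) = 0
T: e_1·(0) + e_2·(2) + e_3·(0) + e_4·(-1) = 0
Solving this homogeneous linear system for the smallest-integer solution (first nonzero entry positive) gives (2, 1, -2, 2).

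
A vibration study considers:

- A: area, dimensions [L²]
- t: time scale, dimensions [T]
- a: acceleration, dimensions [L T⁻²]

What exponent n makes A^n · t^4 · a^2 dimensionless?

Balance the L exponent: (2)·n from A, plus 4·(0) + 2·(1) = 2 from the rest, must sum to zero.
2n + 2 = 0, so n = -1.

-1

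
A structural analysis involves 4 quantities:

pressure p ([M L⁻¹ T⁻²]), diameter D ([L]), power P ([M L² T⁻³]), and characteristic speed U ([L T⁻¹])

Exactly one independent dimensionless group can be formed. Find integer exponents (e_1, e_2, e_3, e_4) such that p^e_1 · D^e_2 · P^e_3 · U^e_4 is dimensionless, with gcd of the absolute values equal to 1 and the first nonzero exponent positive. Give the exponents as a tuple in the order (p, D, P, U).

M: e_1·(1) + e_2·(0) + e_3·(1) + e_4·(0) = 0
L: e_1·(-1) + e_2·(1) + e_3·(2) + e_4·(1) = 0
T: e_1·(-2) + e_2·(0) + e_3·(-3) + e_4·(-1) = 0
Solving this homogeneous linear system for the smallest-integer solution (first nonzero entry positive) gives (1, 2, -1, 1).

(1, 2, -1, 1)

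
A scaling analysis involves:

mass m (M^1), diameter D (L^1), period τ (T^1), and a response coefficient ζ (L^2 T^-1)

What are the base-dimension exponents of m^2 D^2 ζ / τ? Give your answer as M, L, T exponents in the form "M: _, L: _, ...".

Collect each base-dimension exponent across the product:
  M: 2·(1) + 2·(0) − (0) + (0) = 2
  L: 2·(0) + 2·(1) − (0) + (2) = 4
  T: 2·(0) + 2·(0) − (1) + (-1) = -2
So the dimensions are [M² L⁴ T⁻²].

M: 2, L: 4, T: -2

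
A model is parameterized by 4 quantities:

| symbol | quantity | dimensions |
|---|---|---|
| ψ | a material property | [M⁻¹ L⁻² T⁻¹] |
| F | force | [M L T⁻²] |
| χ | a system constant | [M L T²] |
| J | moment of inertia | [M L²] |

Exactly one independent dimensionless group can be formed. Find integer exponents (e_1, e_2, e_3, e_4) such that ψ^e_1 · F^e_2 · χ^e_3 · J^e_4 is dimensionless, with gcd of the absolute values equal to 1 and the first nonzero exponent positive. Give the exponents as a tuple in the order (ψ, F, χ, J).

(4, -1, 1, 4)

M: e_1·(-1) + e_2·(1) + e_3·(1) + e_4·(1) = 0
L: e_1·(-2) + e_2·(1) + e_3·(1) + e_4·(2) = 0
T: e_1·(-1) + e_2·(-2) + e_3·(2) + e_4·(0) = 0
Solving this homogeneous linear system for the smallest-integer solution (first nonzero entry positive) gives (4, -1, 1, 4).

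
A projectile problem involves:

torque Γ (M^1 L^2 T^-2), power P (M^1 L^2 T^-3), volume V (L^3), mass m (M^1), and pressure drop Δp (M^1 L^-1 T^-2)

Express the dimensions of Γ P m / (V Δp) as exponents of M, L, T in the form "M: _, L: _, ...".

M: 2, L: 2, T: -3

Collect each base-dimension exponent across the product:
  M: (1) + (1) − (0) + (1) − (1) = 2
  L: (2) + (2) − (3) + (0) − (-1) = 2
  T: (-2) + (-3) − (0) + (0) − (-2) = -3
So the dimensions are [M² L² T⁻³].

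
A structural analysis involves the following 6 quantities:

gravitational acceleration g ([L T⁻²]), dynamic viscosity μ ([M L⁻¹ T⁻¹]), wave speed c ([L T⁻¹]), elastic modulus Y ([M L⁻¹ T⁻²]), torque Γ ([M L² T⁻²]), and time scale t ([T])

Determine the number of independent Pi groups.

There are 6 variables and 3 base dimensions (M, L, T).
The dimension matrix has rank 3.
Independent dimensionless groups: 6 − 3 = 3.

3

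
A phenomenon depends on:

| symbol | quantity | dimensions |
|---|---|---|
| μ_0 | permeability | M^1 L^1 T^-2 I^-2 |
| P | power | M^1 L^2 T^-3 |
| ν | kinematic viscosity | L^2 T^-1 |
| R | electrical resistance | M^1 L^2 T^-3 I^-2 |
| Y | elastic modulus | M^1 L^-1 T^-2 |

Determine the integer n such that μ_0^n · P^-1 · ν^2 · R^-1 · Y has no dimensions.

Balance the M exponent: (1)·n from μ_0, plus −(1) + 2·(0) − (1) + (1) = -1 from the rest, must sum to zero.
n − 1 = 0, so n = 1.

1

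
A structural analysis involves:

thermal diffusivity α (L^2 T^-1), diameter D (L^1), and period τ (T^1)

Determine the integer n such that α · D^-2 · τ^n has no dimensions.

1

Balance the T exponent: (1)·n from τ, plus (-1) − 2·(0) = -1 from the rest, must sum to zero.
n − 1 = 0, so n = 1.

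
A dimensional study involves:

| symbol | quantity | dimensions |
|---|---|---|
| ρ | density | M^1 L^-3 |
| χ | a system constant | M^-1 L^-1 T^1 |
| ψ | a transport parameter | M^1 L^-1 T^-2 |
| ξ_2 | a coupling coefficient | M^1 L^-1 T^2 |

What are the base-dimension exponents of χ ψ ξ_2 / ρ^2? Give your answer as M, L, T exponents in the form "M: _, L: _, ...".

M: -1, L: 3, T: 1

Collect each base-dimension exponent across the product:
  M: −2·(1) + (-1) + (1) + (1) = -1
  L: −2·(-3) + (-1) + (-1) + (-1) = 3
  T: −2·(0) + (1) + (-2) + (2) = 1
So the dimensions are [M⁻¹ L³ T].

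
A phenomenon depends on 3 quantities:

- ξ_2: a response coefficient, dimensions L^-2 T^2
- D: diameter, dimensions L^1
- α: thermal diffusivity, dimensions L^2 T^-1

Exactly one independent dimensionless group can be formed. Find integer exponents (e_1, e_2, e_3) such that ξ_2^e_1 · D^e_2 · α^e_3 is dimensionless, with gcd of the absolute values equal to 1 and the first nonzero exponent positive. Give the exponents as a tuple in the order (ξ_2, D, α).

(1, -2, 2)

L: e_1·(-2) + e_2·(1) + e_3·(2) = 0
T: e_1·(2) + e_2·(0) + e_3·(-1) = 0
Solving this homogeneous linear system for the smallest-integer solution (first nonzero entry positive) gives (1, -2, 2).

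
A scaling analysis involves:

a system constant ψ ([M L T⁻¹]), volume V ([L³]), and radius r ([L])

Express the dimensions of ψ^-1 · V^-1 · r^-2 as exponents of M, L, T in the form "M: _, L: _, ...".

M: -1, L: -6, T: 1

Collect each base-dimension exponent across the product:
  M: −(1) − (0) − 2·(0) = -1
  L: −(1) − (3) − 2·(1) = -6
  T: −(-1) − (0) − 2·(0) = 1
So the dimensions are [M⁻¹ L⁻⁶ T].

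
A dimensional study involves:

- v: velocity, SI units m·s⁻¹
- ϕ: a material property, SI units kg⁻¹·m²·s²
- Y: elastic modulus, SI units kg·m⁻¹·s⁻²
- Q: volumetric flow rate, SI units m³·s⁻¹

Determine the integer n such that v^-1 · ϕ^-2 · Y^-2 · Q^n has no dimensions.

1

Balance the L exponent: (3)·n from Q, plus −(1) − 2·(2) − 2·(-1) = -3 from the rest, must sum to zero.
3n − 3 = 0, so n = 1.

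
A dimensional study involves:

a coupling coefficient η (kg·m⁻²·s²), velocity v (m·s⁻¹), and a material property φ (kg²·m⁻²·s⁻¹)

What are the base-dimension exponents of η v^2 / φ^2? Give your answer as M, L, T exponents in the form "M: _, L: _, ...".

Collect each base-dimension exponent across the product:
  M: (1) + 2·(0) − 2·(2) = -3
  L: (-2) + 2·(1) − 2·(-2) = 4
  T: (2) + 2·(-1) − 2·(-1) = 2
So the dimensions are [M⁻³ L⁴ T²].

M: -3, L: 4, T: 2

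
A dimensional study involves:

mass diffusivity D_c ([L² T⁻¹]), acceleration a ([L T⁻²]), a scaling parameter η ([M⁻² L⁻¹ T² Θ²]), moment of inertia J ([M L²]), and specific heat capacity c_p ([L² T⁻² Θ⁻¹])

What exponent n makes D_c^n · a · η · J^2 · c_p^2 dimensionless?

Balance the L exponent: (2)·n from D_c, plus (1) + (-1) + 2·(2) + 2·(2) = 8 from the rest, must sum to zero.
2n + 8 = 0, so n = -4.

-4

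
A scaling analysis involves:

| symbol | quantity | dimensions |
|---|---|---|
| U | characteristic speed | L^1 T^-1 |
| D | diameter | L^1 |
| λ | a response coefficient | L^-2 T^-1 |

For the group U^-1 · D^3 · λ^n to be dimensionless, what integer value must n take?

1

Balance the L exponent: (-2)·n from λ, plus −(1) + 3·(1) = 2 from the rest, must sum to zero.
-2n + 2 = 0, so n = 1.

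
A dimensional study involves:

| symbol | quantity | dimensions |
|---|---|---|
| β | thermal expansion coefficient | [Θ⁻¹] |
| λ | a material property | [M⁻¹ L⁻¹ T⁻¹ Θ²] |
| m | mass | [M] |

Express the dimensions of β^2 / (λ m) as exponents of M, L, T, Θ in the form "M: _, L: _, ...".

Collect each base-dimension exponent across the product:
  M: 2·(0) − (-1) − (1) = 0
  L: 2·(0) − (-1) − (0) = 1
  T: 2·(0) − (-1) − (0) = 1
  Θ: 2·(-1) − (2) − (0) = -4
So the dimensions are [L T Θ⁻⁴].

M: 0, L: 1, T: 1, Θ: -4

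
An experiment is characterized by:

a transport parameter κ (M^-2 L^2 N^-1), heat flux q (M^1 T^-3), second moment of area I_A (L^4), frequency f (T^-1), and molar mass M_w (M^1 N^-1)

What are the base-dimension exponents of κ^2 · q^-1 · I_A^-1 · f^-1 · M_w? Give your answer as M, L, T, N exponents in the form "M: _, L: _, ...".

M: -4, L: 0, T: 4, N: -3

Collect each base-dimension exponent across the product:
  M: 2·(-2) − (1) − (0) − (0) + (1) = -4
  L: 2·(2) − (0) − (4) − (0) + (0) = 0
  T: 2·(0) − (-3) − (0) − (-1) + (0) = 4
  N: 2·(-1) − (0) − (0) − (0) + (-1) = -3
So the dimensions are [M⁻⁴ T⁴ N⁻³].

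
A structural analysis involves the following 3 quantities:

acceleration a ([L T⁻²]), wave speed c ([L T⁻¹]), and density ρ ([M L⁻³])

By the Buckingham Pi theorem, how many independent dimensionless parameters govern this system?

0

There are 3 variables and 3 base dimensions (M, L, T).
The dimension matrix has rank 3.
Independent dimensionless groups: 3 − 3 = 0.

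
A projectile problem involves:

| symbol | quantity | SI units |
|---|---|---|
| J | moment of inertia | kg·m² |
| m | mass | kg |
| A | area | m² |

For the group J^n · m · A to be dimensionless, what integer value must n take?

-1

Balance the M exponent: (1)·n from J, plus (1) + (0) = 1 from the rest, must sum to zero.
n + 1 = 0, so n = -1.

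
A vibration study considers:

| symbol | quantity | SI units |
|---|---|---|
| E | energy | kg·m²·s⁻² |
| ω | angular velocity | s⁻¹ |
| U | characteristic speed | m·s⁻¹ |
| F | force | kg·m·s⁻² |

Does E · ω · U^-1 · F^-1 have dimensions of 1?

yes

Sum the exponent of each base dimension across the product:
  M: [E]_M + [ω]_M − [U]_M − [F]_M = (1) + (0) − (0) − (1) = 0
  L: [E]_L + [ω]_L − [U]_L − [F]_L = (2) + (0) − (1) − (1) = 0
  T: [E]_T + [ω]_T − [U]_T − [F]_T = (-2) + (-1) − (-1) − (-2) = 0
All base exponents vanish — dimensionless.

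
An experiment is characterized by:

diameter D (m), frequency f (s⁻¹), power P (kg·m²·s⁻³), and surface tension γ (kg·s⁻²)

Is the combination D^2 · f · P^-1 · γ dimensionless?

yes

Sum the exponent of each base dimension across the product:
  M: 2·[D]_M + [f]_M − [P]_M + [γ]_M = 2·(0) + (0) − (1) + (1) = 0
  L: 2·[D]_L + [f]_L − [P]_L + [γ]_L = 2·(1) + (0) − (2) + (0) = 0
  T: 2·[D]_T + [f]_T − [P]_T + [γ]_T = 2·(0) + (-1) − (-3) + (-2) = 0
All base exponents vanish — dimensionless.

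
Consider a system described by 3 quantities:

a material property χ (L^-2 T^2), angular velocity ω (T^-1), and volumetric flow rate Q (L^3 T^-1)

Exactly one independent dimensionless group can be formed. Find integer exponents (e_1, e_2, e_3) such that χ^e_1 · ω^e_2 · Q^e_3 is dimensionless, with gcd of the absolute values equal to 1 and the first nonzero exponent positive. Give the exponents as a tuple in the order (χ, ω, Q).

(3, 4, 2)

L: e_1·(-2) + e_2·(0) + e_3·(3) = 0
T: e_1·(2) + e_2·(-1) + e_3·(-1) = 0
Solving this homogeneous linear system for the smallest-integer solution (first nonzero entry positive) gives (3, 4, 2).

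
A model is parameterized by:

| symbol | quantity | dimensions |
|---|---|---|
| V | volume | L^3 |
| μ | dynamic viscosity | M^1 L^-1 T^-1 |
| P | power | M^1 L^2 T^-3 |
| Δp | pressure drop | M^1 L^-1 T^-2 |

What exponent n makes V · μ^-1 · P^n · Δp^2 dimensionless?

Balance the M exponent: (1)·n from P, plus (0) − (1) + 2·(1) = 1 from the rest, must sum to zero.
n + 1 = 0, so n = -1.

-1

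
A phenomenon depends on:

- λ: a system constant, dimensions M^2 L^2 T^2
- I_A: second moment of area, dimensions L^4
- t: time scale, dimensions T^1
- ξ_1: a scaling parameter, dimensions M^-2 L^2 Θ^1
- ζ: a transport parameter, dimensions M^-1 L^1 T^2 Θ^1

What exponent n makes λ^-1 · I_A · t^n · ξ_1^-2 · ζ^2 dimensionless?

-2

Balance the T exponent: (1)·n from t, plus −(2) + (0) − 2·(0) + 2·(2) = 2 from the rest, must sum to zero.
n + 2 = 0, so n = -2.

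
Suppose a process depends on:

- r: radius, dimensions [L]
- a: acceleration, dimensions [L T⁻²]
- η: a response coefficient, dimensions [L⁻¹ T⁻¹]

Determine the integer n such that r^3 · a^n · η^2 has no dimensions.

Balance the L exponent: (1)·n from a, plus 3·(1) + 2·(-1) = 1 from the rest, must sum to zero.
n + 1 = 0, so n = -1.

-1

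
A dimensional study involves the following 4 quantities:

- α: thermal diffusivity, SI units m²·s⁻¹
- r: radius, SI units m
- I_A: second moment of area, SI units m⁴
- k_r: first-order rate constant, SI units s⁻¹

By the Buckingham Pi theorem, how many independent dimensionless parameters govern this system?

2

There are 4 variables and 2 base dimensions (L, T).
The dimension matrix has rank 2.
Independent dimensionless groups: 4 − 2 = 2.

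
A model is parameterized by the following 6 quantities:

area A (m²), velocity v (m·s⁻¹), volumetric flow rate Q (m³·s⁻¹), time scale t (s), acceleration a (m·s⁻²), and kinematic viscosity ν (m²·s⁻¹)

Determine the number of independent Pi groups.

4

There are 6 variables and 2 base dimensions (L, T).
The dimension matrix has rank 2.
Independent dimensionless groups: 6 − 2 = 4.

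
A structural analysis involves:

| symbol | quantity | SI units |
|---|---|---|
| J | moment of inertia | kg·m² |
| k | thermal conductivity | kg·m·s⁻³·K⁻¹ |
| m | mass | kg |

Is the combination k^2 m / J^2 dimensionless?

no

Sum the exponent of each base dimension across the product:
  M: −2·[J]_M + 2·[k]_M + [m]_M = −2·(1) + 2·(1) + (1) = 1
  L: −2·[J]_L + 2·[k]_L + [m]_L = −2·(2) + 2·(1) + (0) = -2
  T: −2·[J]_T + 2·[k]_T + [m]_T = −2·(0) + 2·(-3) + (0) = -6
  Θ: −2·[J]_Θ + 2·[k]_Θ + [m]_Θ = −2·(0) + 2·(-1) + (0) = -2
Net dimensions [M L⁻² T⁻⁶ Θ⁻²] ≠ [1] — not dimensionless.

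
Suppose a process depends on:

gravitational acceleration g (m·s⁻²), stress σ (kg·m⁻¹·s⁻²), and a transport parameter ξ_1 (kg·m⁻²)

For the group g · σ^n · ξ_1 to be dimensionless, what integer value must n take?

-1

Balance the M exponent: (1)·n from σ, plus (0) + (1) = 1 from the rest, must sum to zero.
n + 1 = 0, so n = -1.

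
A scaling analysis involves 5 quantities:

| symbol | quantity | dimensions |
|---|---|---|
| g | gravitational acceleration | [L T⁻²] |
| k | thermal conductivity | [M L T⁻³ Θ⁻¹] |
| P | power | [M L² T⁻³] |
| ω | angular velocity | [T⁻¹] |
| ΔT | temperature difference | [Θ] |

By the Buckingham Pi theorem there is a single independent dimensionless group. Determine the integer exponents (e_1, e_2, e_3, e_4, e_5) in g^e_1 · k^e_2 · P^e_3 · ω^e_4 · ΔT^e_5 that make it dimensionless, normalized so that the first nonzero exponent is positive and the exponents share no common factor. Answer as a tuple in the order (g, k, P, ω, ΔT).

M: e_1·(0) + e_2·(1) + e_3·(1) + e_4·(0) + e_5·(0) = 0
L: e_1·(1) + e_2·(1) + e_3·(2) + e_4·(0) + e_5·(0) = 0
T: e_1·(-2) + e_2·(-3) + e_3·(-3) + e_4·(-1) + e_5·(0) = 0
Θ: e_1·(0) + e_2·(-1) + e_3·(0) + e_4·(0) + e_5·(1) = 0
Solving this homogeneous linear system for the smallest-integer solution (first nonzero entry positive) gives (1, 1, -1, -2, 1).

(1, 1, -1, -2, 1)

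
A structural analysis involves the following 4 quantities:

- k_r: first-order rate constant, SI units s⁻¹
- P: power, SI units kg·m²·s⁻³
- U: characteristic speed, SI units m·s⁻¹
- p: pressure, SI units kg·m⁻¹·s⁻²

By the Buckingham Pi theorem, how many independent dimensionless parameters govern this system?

1

There are 4 variables and 3 base dimensions (M, L, T).
The dimension matrix has rank 3.
Independent dimensionless groups: 4 − 3 = 1.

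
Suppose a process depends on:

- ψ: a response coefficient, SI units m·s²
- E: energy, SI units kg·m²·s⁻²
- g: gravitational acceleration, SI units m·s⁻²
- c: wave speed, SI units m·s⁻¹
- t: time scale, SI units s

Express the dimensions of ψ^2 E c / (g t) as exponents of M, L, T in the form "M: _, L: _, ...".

M: 1, L: 4, T: 2

Collect each base-dimension exponent across the product:
  M: 2·(0) + (1) − (0) + (0) − (0) = 1
  L: 2·(1) + (2) − (1) + (1) − (0) = 4
  T: 2·(2) + (-2) − (-2) + (-1) − (1) = 2
So the dimensions are [M L⁴ T²].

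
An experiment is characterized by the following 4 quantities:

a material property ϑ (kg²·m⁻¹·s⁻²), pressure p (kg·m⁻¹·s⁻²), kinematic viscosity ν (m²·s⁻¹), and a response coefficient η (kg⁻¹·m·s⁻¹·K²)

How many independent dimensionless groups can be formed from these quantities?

0

There are 4 variables and 4 base dimensions (M, L, T, Θ).
The dimension matrix has rank 4.
Independent dimensionless groups: 4 − 4 = 0.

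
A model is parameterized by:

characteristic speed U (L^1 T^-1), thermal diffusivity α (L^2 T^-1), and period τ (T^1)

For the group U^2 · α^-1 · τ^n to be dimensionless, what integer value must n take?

Balance the T exponent: (1)·n from τ, plus 2·(-1) − (-1) = -1 from the rest, must sum to zero.
n − 1 = 0, so n = 1.

1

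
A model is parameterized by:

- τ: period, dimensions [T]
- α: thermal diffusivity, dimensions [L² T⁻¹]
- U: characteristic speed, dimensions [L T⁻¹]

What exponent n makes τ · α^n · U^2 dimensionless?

-1

Balance the L exponent: (2)·n from α, plus (0) + 2·(1) = 2 from the rest, must sum to zero.
2n + 2 = 0, so n = -1.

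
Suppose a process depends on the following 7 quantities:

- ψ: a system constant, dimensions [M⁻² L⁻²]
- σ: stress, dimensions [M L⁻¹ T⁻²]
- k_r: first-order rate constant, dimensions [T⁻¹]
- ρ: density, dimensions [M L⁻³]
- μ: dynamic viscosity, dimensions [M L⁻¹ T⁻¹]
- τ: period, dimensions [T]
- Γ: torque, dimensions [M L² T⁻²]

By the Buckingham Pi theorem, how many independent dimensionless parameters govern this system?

4

There are 7 variables and 3 base dimensions (M, L, T).
The dimension matrix has rank 3.
Independent dimensionless groups: 7 − 3 = 4.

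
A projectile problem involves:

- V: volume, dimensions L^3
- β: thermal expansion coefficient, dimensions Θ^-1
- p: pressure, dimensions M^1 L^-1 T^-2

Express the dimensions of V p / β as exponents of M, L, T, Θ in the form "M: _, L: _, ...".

M: 1, L: 2, T: -2, Θ: 1

Collect each base-dimension exponent across the product:
  M: (0) − (0) + (1) = 1
  L: (3) − (0) + (-1) = 2
  T: (0) − (0) + (-2) = -2
  Θ: (0) − (-1) + (0) = 1
So the dimensions are [M L² T⁻² Θ].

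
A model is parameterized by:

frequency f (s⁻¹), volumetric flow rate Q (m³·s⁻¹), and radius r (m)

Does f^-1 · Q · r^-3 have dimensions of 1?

Sum the exponent of each base dimension across the product:
  L: −[f]_L + [Q]_L − 3·[r]_L = −(0) + (3) − 3·(1) = 0
  T: −[f]_T + [Q]_T − 3·[r]_T = −(-1) + (-1) − 3·(0) = 0
All base exponents vanish — dimensionless.

yes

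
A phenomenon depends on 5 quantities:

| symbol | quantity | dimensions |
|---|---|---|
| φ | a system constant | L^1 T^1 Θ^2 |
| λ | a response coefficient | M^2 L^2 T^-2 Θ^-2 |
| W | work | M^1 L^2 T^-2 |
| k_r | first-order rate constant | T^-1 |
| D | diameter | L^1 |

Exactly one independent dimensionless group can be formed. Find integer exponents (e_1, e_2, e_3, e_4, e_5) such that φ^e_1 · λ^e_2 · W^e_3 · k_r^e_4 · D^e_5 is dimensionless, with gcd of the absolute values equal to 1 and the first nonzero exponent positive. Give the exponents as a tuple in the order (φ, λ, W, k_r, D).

M: e_1·(0) + e_2·(2) + e_3·(1) + e_4·(0) + e_5·(0) = 0
L: e_1·(1) + e_2·(2) + e_3·(2) + e_4·(0) + e_5·(1) = 0
T: e_1·(1) + e_2·(-2) + e_3·(-2) + e_4·(-1) + e_5·(0) = 0
Θ: e_1·(2) + e_2·(-2) + e_3·(0) + e_4·(0) + e_5·(0) = 0
Solving this homogeneous linear system for the smallest-integer solution (first nonzero entry positive) gives (1, 1, -2, 3, 1).

(1, 1, -2, 3, 1)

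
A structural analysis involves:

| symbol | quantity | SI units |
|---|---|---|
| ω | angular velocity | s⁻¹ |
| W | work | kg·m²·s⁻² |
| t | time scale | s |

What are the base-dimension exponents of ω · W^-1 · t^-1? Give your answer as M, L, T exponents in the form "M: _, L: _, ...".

M: -1, L: -2, T: 0

Collect each base-dimension exponent across the product:
  M: (0) − (1) − (0) = -1
  L: (0) − (2) − (0) = -2
  T: (-1) − (-2) − (1) = 0
So the dimensions are [M⁻¹ L⁻²].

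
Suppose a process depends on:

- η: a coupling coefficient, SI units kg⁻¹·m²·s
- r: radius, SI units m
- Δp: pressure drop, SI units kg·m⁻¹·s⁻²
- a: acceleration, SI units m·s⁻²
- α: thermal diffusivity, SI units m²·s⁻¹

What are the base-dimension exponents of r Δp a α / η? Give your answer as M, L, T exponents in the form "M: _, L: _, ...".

M: 2, L: 1, T: -6

Collect each base-dimension exponent across the product:
  M: −(-1) + (0) + (1) + (0) + (0) = 2
  L: −(2) + (1) + (-1) + (1) + (2) = 1
  T: −(1) + (0) + (-2) + (-2) + (-1) = -6
So the dimensions are [M² L T⁻⁶].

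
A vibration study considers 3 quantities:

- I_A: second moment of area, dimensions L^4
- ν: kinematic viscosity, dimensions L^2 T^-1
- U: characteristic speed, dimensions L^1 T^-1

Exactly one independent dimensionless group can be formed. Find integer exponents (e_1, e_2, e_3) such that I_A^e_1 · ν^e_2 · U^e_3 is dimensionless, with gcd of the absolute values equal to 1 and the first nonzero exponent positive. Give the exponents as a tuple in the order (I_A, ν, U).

L: e_1·(4) + e_2·(2) + e_3·(1) = 0
T: e_1·(0) + e_2·(-1) + e_3·(-1) = 0
Solving this homogeneous linear system for the smallest-integer solution (first nonzero entry positive) gives (1, -4, 4).

(1, -4, 4)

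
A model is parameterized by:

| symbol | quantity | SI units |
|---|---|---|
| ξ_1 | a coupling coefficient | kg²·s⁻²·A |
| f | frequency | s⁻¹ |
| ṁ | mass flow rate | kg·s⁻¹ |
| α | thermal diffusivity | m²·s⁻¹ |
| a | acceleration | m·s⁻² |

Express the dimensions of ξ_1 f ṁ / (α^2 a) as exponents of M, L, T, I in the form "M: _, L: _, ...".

Collect each base-dimension exponent across the product:
  M: (2) + (0) + (1) − 2·(0) − (0) = 3
  L: (0) + (0) + (0) − 2·(2) − (1) = -5
  T: (-2) + (-1) + (-1) − 2·(-1) − (-2) = 0
  I: (1) + (0) + (0) − 2·(0) − (0) = 1
So the dimensions are [M³ L⁻⁵ I].

M: 3, L: -5, T: 0, I: 1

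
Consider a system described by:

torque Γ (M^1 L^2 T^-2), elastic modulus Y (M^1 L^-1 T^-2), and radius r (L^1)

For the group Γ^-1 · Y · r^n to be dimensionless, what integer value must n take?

Balance the L exponent: (1)·n from r, plus −(2) + (-1) = -3 from the rest, must sum to zero.
n − 3 = 0, so n = 3.

3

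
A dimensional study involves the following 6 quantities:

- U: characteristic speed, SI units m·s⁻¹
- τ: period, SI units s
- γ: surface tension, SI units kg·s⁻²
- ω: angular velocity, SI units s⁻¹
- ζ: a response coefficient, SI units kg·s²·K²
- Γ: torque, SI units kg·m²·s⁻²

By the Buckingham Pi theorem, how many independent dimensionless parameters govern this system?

2

There are 6 variables and 4 base dimensions (M, L, T, Θ).
The dimension matrix has rank 4.
Independent dimensionless groups: 6 − 4 = 2.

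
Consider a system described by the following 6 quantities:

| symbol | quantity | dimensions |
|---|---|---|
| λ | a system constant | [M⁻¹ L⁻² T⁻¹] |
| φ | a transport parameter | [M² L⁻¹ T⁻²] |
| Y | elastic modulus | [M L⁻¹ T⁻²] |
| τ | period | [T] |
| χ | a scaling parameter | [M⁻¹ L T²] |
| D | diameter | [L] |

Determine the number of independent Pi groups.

There are 6 variables and 3 base dimensions (M, L, T).
The dimension matrix has rank 3.
Independent dimensionless groups: 6 − 3 = 3.

3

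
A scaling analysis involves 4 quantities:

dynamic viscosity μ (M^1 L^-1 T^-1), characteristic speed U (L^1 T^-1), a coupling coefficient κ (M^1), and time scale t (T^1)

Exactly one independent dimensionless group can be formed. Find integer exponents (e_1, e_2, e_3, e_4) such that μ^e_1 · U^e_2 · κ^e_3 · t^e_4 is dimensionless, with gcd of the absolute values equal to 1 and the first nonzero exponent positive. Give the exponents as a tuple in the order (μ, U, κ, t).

M: e_1·(1) + e_2·(0) + e_3·(1) + e_4·(0) = 0
L: e_1·(-1) + e_2·(1) + e_3·(0) + e_4·(0) = 0
T: e_1·(-1) + e_2·(-1) + e_3·(0) + e_4·(1) = 0
Solving this homogeneous linear system for the smallest-integer solution (first nonzero entry positive) gives (1, 1, -1, 2).

(1, 1, -1, 2)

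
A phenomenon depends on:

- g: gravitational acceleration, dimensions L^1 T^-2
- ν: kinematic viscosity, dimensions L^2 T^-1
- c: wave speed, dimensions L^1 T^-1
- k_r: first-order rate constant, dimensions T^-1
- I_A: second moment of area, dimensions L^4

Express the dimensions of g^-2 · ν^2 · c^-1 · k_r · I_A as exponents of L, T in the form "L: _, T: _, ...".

L: 5, T: 2

Collect each base-dimension exponent across the product:
  L: −2·(1) + 2·(2) − (1) + (0) + (4) = 5
  T: −2·(-2) + 2·(-1) − (-1) + (-1) + (0) = 2
So the dimensions are [L⁵ T²].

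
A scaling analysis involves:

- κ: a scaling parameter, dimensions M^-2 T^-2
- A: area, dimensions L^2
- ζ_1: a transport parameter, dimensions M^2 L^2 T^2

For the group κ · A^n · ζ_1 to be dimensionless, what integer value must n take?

Balance the L exponent: (2)·n from A, plus (0) + (2) = 2 from the rest, must sum to zero.
2n + 2 = 0, so n = -1.

-1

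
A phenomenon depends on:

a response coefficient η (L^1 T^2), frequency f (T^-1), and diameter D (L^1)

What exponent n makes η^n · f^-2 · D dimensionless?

-1

Balance the L exponent: (1)·n from η, plus −2·(0) + (1) = 1 from the rest, must sum to zero.
n + 1 = 0, so n = -1.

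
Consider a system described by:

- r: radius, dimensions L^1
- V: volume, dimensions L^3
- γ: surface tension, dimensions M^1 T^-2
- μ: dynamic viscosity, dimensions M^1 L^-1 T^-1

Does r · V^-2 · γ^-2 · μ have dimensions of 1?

Sum the exponent of each base dimension across the product:
  M: [r]_M − 2·[V]_M − 2·[γ]_M + [μ]_M = (0) − 2·(0) − 2·(1) + (1) = -1
  L: [r]_L − 2·[V]_L − 2·[γ]_L + [μ]_L = (1) − 2·(3) − 2·(0) + (-1) = -6
  T: [r]_T − 2·[V]_T − 2·[γ]_T + [μ]_T = (0) − 2·(0) − 2·(-2) + (-1) = 3
Net dimensions [M⁻¹ L⁻⁶ T³] ≠ [1] — not dimensionless.

no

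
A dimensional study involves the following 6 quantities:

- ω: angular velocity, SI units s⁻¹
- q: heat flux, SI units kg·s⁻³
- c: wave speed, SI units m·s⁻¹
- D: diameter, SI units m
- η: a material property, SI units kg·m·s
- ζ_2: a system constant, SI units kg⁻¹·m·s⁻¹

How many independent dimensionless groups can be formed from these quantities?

There are 6 variables and 3 base dimensions (M, L, T).
The dimension matrix has rank 3.
Independent dimensionless groups: 6 − 3 = 3.

3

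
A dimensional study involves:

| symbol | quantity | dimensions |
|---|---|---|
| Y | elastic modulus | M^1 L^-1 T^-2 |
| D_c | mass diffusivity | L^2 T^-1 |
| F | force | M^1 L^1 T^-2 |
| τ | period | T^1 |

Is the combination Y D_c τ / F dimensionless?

yes

Sum the exponent of each base dimension across the product:
  M: [Y]_M + [D_c]_M − [F]_M + [τ]_M = (1) + (0) − (1) + (0) = 0
  L: [Y]_L + [D_c]_L − [F]_L + [τ]_L = (-1) + (2) − (1) + (0) = 0
  T: [Y]_T + [D_c]_T − [F]_T + [τ]_T = (-2) + (-1) − (-2) + (1) = 0
All base exponents vanish — dimensionless.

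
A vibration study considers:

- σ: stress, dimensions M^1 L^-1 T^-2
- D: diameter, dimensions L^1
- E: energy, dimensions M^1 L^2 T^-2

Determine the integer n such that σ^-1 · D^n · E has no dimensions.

-3

Balance the L exponent: (1)·n from D, plus −(-1) + (2) = 3 from the rest, must sum to zero.
n + 3 = 0, so n = -3.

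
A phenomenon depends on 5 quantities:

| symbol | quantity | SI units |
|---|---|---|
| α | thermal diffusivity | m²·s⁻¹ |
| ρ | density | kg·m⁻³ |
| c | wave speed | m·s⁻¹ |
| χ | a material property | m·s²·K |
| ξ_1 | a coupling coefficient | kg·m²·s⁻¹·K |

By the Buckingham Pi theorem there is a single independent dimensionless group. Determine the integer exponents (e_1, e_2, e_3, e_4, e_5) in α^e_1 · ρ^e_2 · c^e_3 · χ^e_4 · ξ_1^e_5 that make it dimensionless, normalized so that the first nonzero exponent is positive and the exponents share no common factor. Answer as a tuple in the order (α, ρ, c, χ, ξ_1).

M: e_1·(0) + e_2·(1) + e_3·(0) + e_4·(0) + e_5·(1) = 0
L: e_1·(2) + e_2·(-3) + e_3·(1) + e_4·(1) + e_5·(2) = 0
T: e_1·(-1) + e_2·(0) + e_3·(-1) + e_4·(2) + e_5·(-1) = 0
Θ: e_1·(0) + e_2·(0) + e_3·(0) + e_4·(1) + e_5·(1) = 0
Solving this homogeneous linear system for the smallest-integer solution (first nonzero entry positive) gives (1, 1, 2, 1, -1).

(1, 1, 2, 1, -1)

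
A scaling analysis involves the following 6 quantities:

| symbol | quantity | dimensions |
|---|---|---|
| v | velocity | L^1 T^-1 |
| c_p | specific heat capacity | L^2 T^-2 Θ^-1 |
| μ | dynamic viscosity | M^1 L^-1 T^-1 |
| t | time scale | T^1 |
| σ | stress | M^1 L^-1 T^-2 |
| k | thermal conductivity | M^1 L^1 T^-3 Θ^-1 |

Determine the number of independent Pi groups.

There are 6 variables and 4 base dimensions (M, L, T, Θ).
The dimension matrix has rank 4.
Independent dimensionless groups: 6 − 4 = 2.

2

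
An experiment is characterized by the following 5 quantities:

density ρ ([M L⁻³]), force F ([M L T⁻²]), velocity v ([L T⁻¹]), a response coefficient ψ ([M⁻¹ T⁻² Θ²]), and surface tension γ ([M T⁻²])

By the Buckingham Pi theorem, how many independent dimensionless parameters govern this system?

1

There are 5 variables and 4 base dimensions (M, L, T, Θ).
The dimension matrix has rank 4.
Independent dimensionless groups: 5 − 4 = 1.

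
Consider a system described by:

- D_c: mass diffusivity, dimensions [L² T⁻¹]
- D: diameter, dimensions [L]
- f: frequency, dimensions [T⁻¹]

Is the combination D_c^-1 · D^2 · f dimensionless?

Sum the exponent of each base dimension across the product:
  L: −[D_c]_L + 2·[D]_L + [f]_L = −(2) + 2·(1) + (0) = 0
  T: −[D_c]_T + 2·[D]_T + [f]_T = −(-1) + 2·(0) + (-1) = 0
All base exponents vanish — dimensionless.

yes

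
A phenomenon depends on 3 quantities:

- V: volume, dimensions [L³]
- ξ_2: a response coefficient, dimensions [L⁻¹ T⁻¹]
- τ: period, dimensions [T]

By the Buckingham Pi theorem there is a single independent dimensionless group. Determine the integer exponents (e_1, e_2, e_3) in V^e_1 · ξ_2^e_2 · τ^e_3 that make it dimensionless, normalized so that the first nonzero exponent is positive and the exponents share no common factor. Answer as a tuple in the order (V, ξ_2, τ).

(1, 3, 3)

L: e_1·(3) + e_2·(-1) + e_3·(0) = 0
T: e_1·(0) + e_2·(-1) + e_3·(1) = 0
Solving this homogeneous linear system for the smallest-integer solution (first nonzero entry positive) gives (1, 3, 3).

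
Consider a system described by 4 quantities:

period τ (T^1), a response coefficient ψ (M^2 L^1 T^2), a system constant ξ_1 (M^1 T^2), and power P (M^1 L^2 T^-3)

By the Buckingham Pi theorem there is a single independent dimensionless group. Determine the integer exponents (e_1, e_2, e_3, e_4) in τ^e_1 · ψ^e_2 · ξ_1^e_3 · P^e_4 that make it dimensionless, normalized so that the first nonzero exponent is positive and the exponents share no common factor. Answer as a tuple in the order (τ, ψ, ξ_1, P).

M: e_1·(0) + e_2·(2) + e_3·(1) + e_4·(1) = 0
L: e_1·(0) + e_2·(1) + e_3·(0) + e_4·(2) = 0
T: e_1·(1) + e_2·(2) + e_3·(2) + e_4·(-3) = 0
Solving this homogeneous linear system for the smallest-integer solution (first nonzero entry positive) gives (1, -2, 3, 1).

(1, -2, 3, 1)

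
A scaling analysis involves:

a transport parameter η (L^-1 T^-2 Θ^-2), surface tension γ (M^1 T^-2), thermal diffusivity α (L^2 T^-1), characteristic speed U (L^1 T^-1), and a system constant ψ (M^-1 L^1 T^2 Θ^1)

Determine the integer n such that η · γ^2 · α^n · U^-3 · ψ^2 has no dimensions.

Balance the L exponent: (2)·n from α, plus (-1) + 2·(0) − 3·(1) + 2·(1) = -2 from the rest, must sum to zero.
2n − 2 = 0, so n = 1.

1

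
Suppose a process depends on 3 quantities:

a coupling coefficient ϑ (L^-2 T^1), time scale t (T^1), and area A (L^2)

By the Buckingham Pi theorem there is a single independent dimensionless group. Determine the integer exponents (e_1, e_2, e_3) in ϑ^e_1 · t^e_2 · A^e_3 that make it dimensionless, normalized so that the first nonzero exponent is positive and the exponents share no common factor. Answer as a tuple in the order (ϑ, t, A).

L: e_1·(-2) + e_2·(0) + e_3·(2) = 0
T: e_1·(1) + e_2·(1) + e_3·(0) = 0
Solving this homogeneous linear system for the smallest-integer solution (first nonzero entry positive) gives (1, -1, 1).

(1, -1, 1)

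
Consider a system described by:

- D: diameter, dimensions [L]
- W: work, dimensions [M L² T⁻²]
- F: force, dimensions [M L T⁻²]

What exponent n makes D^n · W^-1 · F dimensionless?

Balance the L exponent: (1)·n from D, plus −(2) + (1) = -1 from the rest, must sum to zero.
n − 1 = 0, so n = 1.

1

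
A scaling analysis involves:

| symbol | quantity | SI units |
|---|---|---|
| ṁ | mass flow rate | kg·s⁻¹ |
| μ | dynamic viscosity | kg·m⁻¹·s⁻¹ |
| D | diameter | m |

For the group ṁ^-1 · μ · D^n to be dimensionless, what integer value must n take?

Balance the L exponent: (1)·n from D, plus −(0) + (-1) = -1 from the rest, must sum to zero.
n − 1 = 0, so n = 1.

1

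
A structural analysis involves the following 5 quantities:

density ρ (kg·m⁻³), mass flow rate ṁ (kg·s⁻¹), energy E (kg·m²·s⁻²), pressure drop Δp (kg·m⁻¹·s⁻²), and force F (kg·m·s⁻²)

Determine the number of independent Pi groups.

2

There are 5 variables and 3 base dimensions (M, L, T).
The dimension matrix has rank 3.
Independent dimensionless groups: 5 − 3 = 2.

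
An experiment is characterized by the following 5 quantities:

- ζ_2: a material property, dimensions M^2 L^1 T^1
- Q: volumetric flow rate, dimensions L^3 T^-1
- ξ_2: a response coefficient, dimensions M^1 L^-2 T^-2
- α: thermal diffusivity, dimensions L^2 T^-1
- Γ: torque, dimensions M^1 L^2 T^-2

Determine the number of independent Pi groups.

There are 5 variables and 3 base dimensions (M, L, T).
The dimension matrix has rank 3.
Independent dimensionless groups: 5 − 3 = 2.

2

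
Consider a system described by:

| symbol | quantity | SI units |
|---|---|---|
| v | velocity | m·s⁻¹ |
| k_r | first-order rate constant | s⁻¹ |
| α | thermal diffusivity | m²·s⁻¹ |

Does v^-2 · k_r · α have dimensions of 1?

Sum the exponent of each base dimension across the product:
  M: −2·[v]_M + [k_r]_M + [α]_M = −2·(0) + (0) + (0) = 0
  L: −2·[v]_L + [k_r]_L + [α]_L = −2·(1) + (0) + (2) = 0
  T: −2·[v]_T + [k_r]_T + [α]_T = −2·(-1) + (-1) + (-1) = 0
All base exponents vanish — dimensionless.

yes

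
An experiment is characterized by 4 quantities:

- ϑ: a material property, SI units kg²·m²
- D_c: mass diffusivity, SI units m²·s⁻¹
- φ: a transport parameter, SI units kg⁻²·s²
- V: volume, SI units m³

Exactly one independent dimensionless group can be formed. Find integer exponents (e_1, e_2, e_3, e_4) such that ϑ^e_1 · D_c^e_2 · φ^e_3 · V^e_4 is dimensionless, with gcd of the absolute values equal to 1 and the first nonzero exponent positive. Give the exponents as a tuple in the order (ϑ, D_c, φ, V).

(1, 2, 1, -2)

M: e_1·(2) + e_2·(0) + e_3·(-2) + e_4·(0) = 0
L: e_1·(2) + e_2·(2) + e_3·(0) + e_4·(3) = 0
T: e_1·(0) + e_2·(-1) + e_3·(2) + e_4·(0) = 0
Solving this homogeneous linear system for the smallest-integer solution (first nonzero entry positive) gives (1, 2, 1, -2).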